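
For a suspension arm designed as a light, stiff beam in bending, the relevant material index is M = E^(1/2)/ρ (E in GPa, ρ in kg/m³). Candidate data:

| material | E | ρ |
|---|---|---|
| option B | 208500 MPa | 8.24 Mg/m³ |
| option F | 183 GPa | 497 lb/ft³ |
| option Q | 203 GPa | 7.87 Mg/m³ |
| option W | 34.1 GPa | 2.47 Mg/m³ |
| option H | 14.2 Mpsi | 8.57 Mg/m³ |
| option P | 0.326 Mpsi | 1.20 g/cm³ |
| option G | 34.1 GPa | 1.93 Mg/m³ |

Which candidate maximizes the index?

option G

After converting to SI:
  option B: E = 208.5 GPa, ρ = 8240 kg/m³
  option F: E = 183.0 GPa, ρ = 7961 kg/m³
  option Q: E = 203.0 GPa, ρ = 7870 kg/m³
  option W: E = 34.10 GPa, ρ = 2470 kg/m³
  option H: E = 97.91 GPa, ρ = 8570 kg/m³
  option P: E = 2.248 GPa, ρ = 1200 kg/m³
  option G: E = 34.10 GPa, ρ = 1930 kg/m³
  option G: M = 3.03×10⁻³
  option W: M = 2.36×10⁻³
  option Q: M = 1.81×10⁻³
  option B: M = 1.75×10⁻³
  option F: M = 1.70×10⁻³
  option P: M = 1.25×10⁻³
  option H: M = 1.15×10⁻³
The maximum is for option G.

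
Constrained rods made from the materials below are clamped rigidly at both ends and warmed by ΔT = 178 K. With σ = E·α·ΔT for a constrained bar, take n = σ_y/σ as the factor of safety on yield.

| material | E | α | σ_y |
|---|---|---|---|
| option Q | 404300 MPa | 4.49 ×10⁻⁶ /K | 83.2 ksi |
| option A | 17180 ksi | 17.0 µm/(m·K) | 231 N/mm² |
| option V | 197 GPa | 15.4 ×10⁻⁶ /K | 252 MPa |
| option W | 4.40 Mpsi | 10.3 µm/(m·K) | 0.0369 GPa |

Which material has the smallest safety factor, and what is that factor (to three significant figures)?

With everything in SI (GPa, ×10⁻⁶/K, MPa):
  option Q: E = 404.3, α = 4.49, σ_y = 573.6 → σ = 323 MPa, n = 1.78
  option A: E = 118.5, α = 17.0, σ_y = 231.0 → σ = 358 MPa, n = 0.644
  option V: E = 197.0, α = 15.4, σ_y = 252.0 → σ = 540 MPa, n = 0.467
  option W: E = 30.34, α = 10.3, σ_y = 36.90 → σ = 55.6 MPa, n = 0.663
Option V has the lowest safety factor, n = 0.467.

option V, n = 0.467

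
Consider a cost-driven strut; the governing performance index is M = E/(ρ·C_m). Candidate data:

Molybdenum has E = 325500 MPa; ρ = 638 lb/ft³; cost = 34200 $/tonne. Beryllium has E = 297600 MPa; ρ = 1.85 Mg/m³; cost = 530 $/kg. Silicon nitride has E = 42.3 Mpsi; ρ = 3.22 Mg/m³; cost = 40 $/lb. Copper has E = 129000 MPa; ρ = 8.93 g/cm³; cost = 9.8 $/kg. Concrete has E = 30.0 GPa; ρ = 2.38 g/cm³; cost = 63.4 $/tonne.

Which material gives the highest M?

After converting to SI:
  molybdenum: E = 325.5 GPa, ρ = 10220 kg/m³, cost = 34.20 $/kg
  beryllium: E = 297.6 GPa, ρ = 1850 kg/m³, cost = 530.0 $/kg
  silicon nitride: E = 291.6 GPa, ρ = 3220 kg/m³, cost = 88.18 $/kg
  copper: E = 129.0 GPa, ρ = 8930 kg/m³, cost = 9.800 $/kg
  concrete: E = 30.00 GPa, ρ = 2380 kg/m³, cost = 0.06340 $/kg
  concrete: M = 199 MN·m per $
  copper: M = 1.47 MN·m per $
  silicon nitride: M = 1.03 MN·m per $
  molybdenum: M = 0.931 MN·m per $
  beryllium: M = 0.304 MN·m per $
The maximum is for concrete.

concrete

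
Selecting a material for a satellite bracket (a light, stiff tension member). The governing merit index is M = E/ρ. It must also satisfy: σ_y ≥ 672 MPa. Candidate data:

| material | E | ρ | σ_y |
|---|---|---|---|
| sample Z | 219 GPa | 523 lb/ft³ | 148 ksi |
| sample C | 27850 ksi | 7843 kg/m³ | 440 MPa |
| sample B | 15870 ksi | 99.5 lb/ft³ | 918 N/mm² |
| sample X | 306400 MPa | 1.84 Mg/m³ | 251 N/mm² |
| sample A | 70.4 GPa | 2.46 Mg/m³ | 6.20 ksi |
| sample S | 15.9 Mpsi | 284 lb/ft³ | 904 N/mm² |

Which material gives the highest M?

sample B

Screen on constraints: σ_y ≥ 672 MPa. Survivors: sample Z, sample B, sample S.
After converting to SI:
  sample Z: E = 219.0 GPa, ρ = 8378 kg/m³
  sample B: E = 109.4 GPa, ρ = 1594 kg/m³
  sample S: E = 109.6 GPa, ρ = 4549 kg/m³
  sample B: M = 68.7 MN·m/kg
  sample Z: M = 26.1 MN·m/kg
  sample S: M = 24.1 MN·m/kg
Sample B has the largest M.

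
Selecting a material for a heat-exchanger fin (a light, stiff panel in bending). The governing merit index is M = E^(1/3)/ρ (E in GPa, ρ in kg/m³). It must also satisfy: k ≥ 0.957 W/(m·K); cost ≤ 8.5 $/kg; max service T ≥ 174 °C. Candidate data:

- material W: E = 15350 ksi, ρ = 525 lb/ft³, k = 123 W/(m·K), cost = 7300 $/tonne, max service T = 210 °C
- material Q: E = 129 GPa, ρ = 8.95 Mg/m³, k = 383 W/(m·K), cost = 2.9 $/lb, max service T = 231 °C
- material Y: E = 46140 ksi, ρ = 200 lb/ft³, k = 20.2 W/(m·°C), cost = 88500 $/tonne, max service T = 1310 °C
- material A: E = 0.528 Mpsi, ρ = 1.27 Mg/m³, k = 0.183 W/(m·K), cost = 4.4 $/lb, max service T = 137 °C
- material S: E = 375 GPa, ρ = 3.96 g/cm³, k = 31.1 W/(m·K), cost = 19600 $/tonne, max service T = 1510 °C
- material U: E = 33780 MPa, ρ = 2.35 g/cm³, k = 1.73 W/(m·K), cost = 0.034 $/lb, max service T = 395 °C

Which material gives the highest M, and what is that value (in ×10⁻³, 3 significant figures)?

material U, M = 1.38×10⁻³

Screen on constraints: k ≥ 0.957 W/(m·K); cost ≤ 8.5 $/kg; max service T ≥ 174 °C. Survivors: material W, material Q, material U.
Normalizing units and computing the index:
  material W: E = 105.8 GPa, ρ = 8410 kg/m³
  material Q: E = 129.0 GPa, ρ = 8950 kg/m³
  material U: E = 33.78 GPa, ρ = 2350 kg/m³
  material U: M = 1.38×10⁻³
  material Q: M = 0.565×10⁻³
  material W: M = 0.562×10⁻³
Material U ranks first.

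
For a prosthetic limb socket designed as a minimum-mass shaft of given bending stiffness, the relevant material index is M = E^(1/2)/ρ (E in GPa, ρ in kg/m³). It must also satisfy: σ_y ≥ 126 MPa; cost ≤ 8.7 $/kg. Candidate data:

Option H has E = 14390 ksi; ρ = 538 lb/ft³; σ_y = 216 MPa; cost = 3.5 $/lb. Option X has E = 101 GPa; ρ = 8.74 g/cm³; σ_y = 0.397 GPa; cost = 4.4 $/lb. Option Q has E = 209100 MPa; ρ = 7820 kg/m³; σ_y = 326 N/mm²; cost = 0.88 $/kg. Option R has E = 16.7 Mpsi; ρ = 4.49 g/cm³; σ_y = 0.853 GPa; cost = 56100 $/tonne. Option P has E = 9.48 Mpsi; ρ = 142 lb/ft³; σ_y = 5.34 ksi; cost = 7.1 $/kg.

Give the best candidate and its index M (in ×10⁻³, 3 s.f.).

option Q, M = 1.85×10⁻³

Screen on constraints: σ_y ≥ 126 MPa; cost ≤ 8.7 $/kg. Survivors: option H, option Q.
Normalizing units and computing the index:
  option H: E = 99.22 GPa, ρ = 8618 kg/m³
  option Q: E = 209.1 GPa, ρ = 7820 kg/m³
  option Q: M = 1.85×10⁻³
  option H: M = 1.16×10⁻³
Highest index: option Q.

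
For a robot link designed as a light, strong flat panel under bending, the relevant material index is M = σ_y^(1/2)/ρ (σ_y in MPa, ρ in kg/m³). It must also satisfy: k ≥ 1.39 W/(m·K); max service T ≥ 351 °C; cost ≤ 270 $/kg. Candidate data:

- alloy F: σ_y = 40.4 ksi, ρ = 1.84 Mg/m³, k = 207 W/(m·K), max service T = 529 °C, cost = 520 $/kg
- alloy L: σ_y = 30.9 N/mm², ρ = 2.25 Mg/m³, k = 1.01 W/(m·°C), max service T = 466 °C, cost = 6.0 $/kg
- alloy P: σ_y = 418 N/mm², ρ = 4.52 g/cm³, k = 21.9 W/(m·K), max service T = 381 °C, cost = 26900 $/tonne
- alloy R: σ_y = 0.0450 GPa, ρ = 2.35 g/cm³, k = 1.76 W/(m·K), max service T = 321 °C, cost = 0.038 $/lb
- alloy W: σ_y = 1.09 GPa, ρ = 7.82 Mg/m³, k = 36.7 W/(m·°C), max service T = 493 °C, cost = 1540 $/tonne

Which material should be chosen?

Screen on constraints: k ≥ 1.39 W/(m·K); max service T ≥ 351 °C; cost ≤ 270 $/kg. Survivors: alloy P, alloy W.
Convert each candidate to consistent units, then evaluate M:
  alloy P: σ_y = 418.0 MPa, ρ = 4520 kg/m³
  alloy W: σ_y = 1090 MPa, ρ = 7820 kg/m³
  alloy P: M = 4.52×10⁻³
  alloy W: M = 4.22×10⁻³
Alloy P has the largest M.

alloy P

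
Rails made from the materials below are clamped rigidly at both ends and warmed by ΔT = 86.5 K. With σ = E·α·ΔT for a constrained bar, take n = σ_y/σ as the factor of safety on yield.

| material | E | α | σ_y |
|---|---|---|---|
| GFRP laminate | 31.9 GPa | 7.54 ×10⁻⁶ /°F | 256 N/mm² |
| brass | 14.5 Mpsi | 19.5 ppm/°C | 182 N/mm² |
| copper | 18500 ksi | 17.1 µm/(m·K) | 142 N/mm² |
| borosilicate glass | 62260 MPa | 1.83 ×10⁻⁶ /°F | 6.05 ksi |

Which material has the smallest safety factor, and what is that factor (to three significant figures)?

With everything in SI (GPa, ×10⁻⁶/K, MPa):
  GFRP laminate: E = 31.90, α = 13.6, σ_y = 256.0 → σ = 37.4 MPa, n = 6.84
  brass: E = 99.97, α = 19.5, σ_y = 182.0 → σ = 169 MPa, n = 1.08
  copper: E = 127.6, α = 17.1, σ_y = 142.0 → σ = 189 MPa, n = 0.753
  borosilicate glass: E = 62.26, α = 3.29, σ_y = 41.71 → σ = 17.7 MPa, n = 2.35
Copper has the lowest safety factor, n = 0.753.

copper, n = 0.753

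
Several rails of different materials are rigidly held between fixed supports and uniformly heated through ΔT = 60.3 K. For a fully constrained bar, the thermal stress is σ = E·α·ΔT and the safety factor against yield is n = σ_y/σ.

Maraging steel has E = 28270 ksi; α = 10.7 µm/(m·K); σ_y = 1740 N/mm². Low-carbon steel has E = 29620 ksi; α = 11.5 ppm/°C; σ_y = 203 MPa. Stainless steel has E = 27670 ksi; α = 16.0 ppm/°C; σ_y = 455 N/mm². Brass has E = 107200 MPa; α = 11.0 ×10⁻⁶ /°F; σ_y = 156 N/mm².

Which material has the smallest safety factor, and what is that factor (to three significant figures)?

Converting E to GPa, α to ×10⁻⁶/K, σ_y to MPa, then σ and n for each:
  maraging steel: E = 194.9, α = 10.7, σ_y = 1740 → σ = 126 MPa, n = 13.8
  low-carbon steel: E = 204.2, α = 11.5, σ_y = 203.0 → σ = 142 MPa, n = 1.43
  stainless steel: E = 190.8, α = 16.0, σ_y = 455.0 → σ = 184 MPa, n = 2.47
  brass: E = 107.2, α = 19.8, σ_y = 156.0 → σ = 128 MPa, n = 1.22
Brass has the lowest safety factor, n = 1.22.

brass, n = 1.22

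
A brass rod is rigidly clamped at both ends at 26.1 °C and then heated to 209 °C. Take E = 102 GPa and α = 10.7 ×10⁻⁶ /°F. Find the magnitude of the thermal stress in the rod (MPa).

359 MPa

α = 10.7×10⁻⁶/°F × 9/5 = 19.3×10⁻⁶/K.
ΔT = 182.9 K. Constrained thermal stress σ = E·α·ΔT = 102.0×10³ MPa × 19.3×10⁻⁶ × 182.9 = 359 MPa (compressive).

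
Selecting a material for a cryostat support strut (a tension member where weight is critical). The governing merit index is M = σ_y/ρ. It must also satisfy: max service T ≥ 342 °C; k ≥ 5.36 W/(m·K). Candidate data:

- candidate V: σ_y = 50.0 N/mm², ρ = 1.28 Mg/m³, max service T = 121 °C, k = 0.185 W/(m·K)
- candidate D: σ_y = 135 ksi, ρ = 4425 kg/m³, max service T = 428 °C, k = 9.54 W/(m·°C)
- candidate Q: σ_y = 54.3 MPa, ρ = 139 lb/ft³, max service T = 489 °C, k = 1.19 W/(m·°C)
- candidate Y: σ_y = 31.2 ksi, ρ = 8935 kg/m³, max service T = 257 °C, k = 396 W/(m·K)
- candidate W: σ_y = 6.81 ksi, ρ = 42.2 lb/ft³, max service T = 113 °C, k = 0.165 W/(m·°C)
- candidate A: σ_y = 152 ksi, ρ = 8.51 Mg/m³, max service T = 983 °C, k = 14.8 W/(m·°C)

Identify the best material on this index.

Screen on constraints: max service T ≥ 342 °C; k ≥ 5.36 W/(m·K). Survivors: candidate D, candidate A.
Convert each candidate to consistent units, then evaluate M:
  candidate D: σ_y = 930.8 MPa, ρ = 4425 kg/m³
  candidate A: σ_y = 1048 MPa, ρ = 8510 kg/m³
  candidate D: M = 210 kN·m/kg
  candidate A: M = 123 kN·m/kg
Candidate D ranks first.

candidate D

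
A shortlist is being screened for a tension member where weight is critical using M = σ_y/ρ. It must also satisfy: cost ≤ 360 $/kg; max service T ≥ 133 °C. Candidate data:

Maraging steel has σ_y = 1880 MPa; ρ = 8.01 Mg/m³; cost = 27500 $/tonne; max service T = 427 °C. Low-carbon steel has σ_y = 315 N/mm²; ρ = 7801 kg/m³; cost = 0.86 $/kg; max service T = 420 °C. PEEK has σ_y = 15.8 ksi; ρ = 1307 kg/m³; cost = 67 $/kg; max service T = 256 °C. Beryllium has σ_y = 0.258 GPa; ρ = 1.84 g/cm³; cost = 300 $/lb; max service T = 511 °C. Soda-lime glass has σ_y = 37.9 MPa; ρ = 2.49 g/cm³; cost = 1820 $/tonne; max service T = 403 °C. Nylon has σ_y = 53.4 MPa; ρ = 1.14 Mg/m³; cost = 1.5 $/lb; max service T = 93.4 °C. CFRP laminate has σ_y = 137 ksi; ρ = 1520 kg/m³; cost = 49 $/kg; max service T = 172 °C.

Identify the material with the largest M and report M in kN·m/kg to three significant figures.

CFRP laminate, M = 621 kN·m/kg

Screen on constraints: cost ≤ 360 $/kg; max service T ≥ 133 °C. Survivors: maraging steel, low-carbon steel, PEEK, soda-lime glass, CFRP laminate.
In SI units:
  maraging steel: σ_y = 1880 MPa, ρ = 8010 kg/m³
  low-carbon steel: σ_y = 315.0 MPa, ρ = 7801 kg/m³
  PEEK: σ_y = 108.9 MPa, ρ = 1307 kg/m³
  soda-lime glass: σ_y = 37.90 MPa, ρ = 2490 kg/m³
  CFRP laminate: σ_y = 944.6 MPa, ρ = 1520 kg/m³
  CFRP laminate: M = 621 kN·m/kg
  maraging steel: M = 235 kN·m/kg
  PEEK: M = 83.3 kN·m/kg
  low-carbon steel: M = 40.4 kN·m/kg
  soda-lime glass: M = 15.2 kN·m/kg
CFRP laminate ranks first.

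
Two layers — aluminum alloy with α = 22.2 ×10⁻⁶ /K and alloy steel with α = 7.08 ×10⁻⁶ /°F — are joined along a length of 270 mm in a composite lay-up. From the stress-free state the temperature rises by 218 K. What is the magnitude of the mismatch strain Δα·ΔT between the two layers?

2.06×10⁻³

alloy steel: α = 7.08×10⁻⁶/°F × 9/5 = 12.7×10⁻⁶/K.
Δα = |22.2 − 12.7|×10⁻⁶/K = 9.46×10⁻⁶/K.
Mismatch strain = Δα·ΔT = 9.46×10⁻⁶ × 218.0 = 2.06×10⁻³.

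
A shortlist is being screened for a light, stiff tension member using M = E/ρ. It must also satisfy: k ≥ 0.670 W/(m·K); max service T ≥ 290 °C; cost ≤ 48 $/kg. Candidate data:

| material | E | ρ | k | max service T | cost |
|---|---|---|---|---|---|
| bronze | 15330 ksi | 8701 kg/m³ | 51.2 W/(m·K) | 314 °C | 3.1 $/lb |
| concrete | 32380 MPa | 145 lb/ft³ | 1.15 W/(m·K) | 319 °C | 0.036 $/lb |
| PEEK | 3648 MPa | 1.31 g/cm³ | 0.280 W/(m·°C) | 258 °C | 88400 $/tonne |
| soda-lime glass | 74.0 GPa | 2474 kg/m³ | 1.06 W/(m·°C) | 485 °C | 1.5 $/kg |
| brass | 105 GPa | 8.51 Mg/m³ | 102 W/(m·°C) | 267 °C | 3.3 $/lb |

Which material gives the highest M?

soda-lime glass

Screen on constraints: k ≥ 0.670 W/(m·K); max service T ≥ 290 °C; cost ≤ 48 $/kg. Survivors: bronze, concrete, soda-lime glass.
After converting to SI:
  bronze: E = 105.7 GPa, ρ = 8701 kg/m³
  concrete: E = 32.38 GPa, ρ = 2323 kg/m³
  soda-lime glass: E = 74.00 GPa, ρ = 2474 kg/m³
  soda-lime glass: M = 29.9 MN·m/kg
  concrete: M = 13.9 MN·m/kg
  bronze: M = 12.1 MN·m/kg
Soda-lime glass ranks first.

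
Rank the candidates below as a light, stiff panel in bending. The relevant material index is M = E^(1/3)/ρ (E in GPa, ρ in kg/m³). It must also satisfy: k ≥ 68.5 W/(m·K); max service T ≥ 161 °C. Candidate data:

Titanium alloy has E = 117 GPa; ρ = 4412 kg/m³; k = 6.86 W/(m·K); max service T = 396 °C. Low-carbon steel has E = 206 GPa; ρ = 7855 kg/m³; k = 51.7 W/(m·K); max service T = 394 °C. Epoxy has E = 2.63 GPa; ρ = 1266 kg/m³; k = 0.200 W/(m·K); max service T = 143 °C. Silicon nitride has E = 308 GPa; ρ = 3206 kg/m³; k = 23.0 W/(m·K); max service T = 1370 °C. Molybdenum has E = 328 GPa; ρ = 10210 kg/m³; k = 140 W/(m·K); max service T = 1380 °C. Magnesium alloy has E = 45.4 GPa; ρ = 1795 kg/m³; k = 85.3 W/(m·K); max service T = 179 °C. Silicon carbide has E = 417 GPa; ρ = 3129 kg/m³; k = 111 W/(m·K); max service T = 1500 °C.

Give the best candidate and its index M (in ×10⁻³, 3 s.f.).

silicon carbide, M = 2.39×10⁻³

Screen on constraints: k ≥ 68.5 W/(m·K); max service T ≥ 161 °C. Survivors: molybdenum, magnesium alloy, silicon carbide.
Per-candidate index values:
  silicon carbide: M = 2.39×10⁻³
  magnesium alloy: M = 1.99×10⁻³
  molybdenum: M = 0.675×10⁻³
Highest index: silicon carbide.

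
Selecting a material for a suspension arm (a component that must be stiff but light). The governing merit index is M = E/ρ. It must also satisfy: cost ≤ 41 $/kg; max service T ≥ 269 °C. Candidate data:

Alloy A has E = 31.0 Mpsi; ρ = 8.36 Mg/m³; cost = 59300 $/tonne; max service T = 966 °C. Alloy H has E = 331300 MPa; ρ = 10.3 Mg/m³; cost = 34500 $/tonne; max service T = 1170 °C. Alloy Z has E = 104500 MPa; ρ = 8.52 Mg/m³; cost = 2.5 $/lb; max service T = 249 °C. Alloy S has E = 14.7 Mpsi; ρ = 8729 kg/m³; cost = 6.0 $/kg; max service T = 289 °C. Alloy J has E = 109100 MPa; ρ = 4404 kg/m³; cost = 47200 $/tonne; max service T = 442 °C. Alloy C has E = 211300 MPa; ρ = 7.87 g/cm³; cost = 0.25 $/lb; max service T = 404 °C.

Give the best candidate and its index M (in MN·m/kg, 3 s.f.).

Screen on constraints: cost ≤ 41 $/kg; max service T ≥ 269 °C. Survivors: alloy H, alloy S, alloy C.
After converting to SI:
  alloy H: E = 331.3 GPa, ρ = 10300 kg/m³
  alloy S: E = 101.4 GPa, ρ = 8729 kg/m³
  alloy C: E = 211.3 GPa, ρ = 7870 kg/m³
  alloy H: M = 32.2 MN·m/kg
  alloy C: M = 26.8 MN·m/kg
  alloy S: M = 11.6 MN·m/kg
Alloy H ranks first.

alloy H, M = 32.2 MN·m/kg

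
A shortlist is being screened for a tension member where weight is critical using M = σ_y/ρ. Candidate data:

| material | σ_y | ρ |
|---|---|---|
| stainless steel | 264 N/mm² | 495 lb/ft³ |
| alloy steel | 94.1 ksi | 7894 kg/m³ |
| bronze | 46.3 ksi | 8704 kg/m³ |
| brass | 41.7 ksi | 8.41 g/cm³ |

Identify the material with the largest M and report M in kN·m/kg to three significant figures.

Convert each candidate to consistent units, then evaluate M:
  stainless steel: σ_y = 264.0 MPa, ρ = 7929 kg/m³
  alloy steel: σ_y = 648.8 MPa, ρ = 7894 kg/m³
  bronze: σ_y = 319.2 MPa, ρ = 8704 kg/m³
  brass: σ_y = 287.5 MPa, ρ = 8410 kg/m³
  alloy steel: M = 82.2 kN·m/kg
  bronze: M = 36.7 kN·m/kg
  brass: M = 34.2 kN·m/kg
  stainless steel: M = 33.3 kN·m/kg
Highest index: alloy steel.

alloy steel, M = 82.2 kN·m/kg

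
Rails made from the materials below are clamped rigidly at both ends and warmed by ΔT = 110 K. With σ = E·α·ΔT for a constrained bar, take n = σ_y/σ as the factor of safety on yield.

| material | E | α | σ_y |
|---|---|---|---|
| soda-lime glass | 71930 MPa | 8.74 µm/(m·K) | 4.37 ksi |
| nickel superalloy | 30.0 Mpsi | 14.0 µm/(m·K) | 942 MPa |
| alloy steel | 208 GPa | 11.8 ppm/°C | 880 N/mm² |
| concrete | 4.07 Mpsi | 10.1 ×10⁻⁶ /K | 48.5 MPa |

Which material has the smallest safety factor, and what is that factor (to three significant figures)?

In consistent units (E in GPa, α in ×10⁻⁶/K, σ_y in MPa):
  soda-lime glass: E = 71.93, α = 8.74, σ_y = 30.13 → σ = 69.2 MPa, n = 0.436
  nickel superalloy: E = 206.8, α = 14.0, σ_y = 942.0 → σ = 319 MPa, n = 2.96
  alloy steel: E = 208.0, α = 11.8, σ_y = 880.0 → σ = 270 MPa, n = 3.26
  concrete: E = 28.06, α = 10.1, σ_y = 48.50 → σ = 31.2 MPa, n = 1.56
The minimum is soda-lime glass at n = 0.436.

soda-lime glass, n = 0.436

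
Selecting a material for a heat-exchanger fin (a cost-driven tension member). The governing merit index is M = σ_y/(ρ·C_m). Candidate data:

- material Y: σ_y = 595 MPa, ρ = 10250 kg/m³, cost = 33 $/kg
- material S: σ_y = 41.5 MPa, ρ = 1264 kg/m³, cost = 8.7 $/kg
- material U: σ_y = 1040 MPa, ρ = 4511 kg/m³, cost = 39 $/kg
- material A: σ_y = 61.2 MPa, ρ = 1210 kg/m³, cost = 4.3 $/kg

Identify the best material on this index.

Computing M directly (units already consistent):
  material A: M = 11.8 kN·m per $
  material U: M = 5.91 kN·m per $
  material S: M = 3.77 kN·m per $
  material Y: M = 1.76 kN·m per $
Material A has the largest M.

material A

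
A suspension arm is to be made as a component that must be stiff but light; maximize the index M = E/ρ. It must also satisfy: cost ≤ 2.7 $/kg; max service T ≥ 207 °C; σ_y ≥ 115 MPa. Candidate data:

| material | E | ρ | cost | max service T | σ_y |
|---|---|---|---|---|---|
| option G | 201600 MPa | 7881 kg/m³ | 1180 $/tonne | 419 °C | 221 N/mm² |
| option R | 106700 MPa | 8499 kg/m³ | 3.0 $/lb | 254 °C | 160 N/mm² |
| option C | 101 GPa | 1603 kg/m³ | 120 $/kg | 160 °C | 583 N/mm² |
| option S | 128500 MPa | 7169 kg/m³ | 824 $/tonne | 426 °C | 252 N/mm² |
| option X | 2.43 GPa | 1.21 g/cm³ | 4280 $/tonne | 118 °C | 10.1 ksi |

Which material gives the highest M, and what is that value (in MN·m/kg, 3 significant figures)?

Screen on constraints: cost ≤ 2.7 $/kg; max service T ≥ 207 °C; σ_y ≥ 115 MPa. Survivors: option G, option S.
Normalizing units and computing the index:
  option G: E = 201.6 GPa, ρ = 7881 kg/m³
  option S: E = 128.5 GPa, ρ = 7169 kg/m³
  option G: M = 25.6 MN·m/kg
  option S: M = 17.9 MN·m/kg
Option G has the largest M.

option G, M = 25.6 MN·m/kg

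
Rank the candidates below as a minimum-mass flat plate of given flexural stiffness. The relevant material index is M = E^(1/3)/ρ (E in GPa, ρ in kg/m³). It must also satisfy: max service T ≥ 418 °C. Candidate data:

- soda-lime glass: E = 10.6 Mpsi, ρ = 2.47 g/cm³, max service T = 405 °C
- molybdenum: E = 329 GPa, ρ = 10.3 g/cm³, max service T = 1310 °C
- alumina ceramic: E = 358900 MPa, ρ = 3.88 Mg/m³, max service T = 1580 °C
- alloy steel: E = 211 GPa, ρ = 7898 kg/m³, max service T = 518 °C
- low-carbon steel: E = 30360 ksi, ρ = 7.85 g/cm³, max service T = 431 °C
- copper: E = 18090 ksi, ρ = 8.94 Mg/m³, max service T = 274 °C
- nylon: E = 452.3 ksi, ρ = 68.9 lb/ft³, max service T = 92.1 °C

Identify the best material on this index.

Screen on constraints: max service T ≥ 418 °C. Survivors: molybdenum, alumina ceramic, alloy steel, low-carbon steel.
In SI units:
  molybdenum: E = 329.0 GPa, ρ = 10300 kg/m³
  alumina ceramic: E = 358.9 GPa, ρ = 3880 kg/m³
  alloy steel: E = 211.0 GPa, ρ = 7898 kg/m³
  low-carbon steel: E = 209.3 GPa, ρ = 7850 kg/m³
  alumina ceramic: M = 1.83×10⁻³
  low-carbon steel: M = 0.756×10⁻³
  alloy steel: M = 0.754×10⁻³
  molybdenum: M = 0.670×10⁻³
Highest index: alumina ceramic.

alumina ceramic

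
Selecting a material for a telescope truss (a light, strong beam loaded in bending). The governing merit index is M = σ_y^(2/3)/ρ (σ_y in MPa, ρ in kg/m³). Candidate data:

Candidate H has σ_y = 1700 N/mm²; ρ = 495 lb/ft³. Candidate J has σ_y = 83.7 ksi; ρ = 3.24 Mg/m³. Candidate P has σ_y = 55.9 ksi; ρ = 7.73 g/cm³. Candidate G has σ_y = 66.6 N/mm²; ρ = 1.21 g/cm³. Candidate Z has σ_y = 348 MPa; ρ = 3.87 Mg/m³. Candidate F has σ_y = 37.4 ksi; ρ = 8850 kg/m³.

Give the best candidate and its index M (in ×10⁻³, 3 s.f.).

candidate J, M = 21.4×10⁻³

In SI units:
  candidate H: σ_y = 1700 MPa, ρ = 7929 kg/m³
  candidate J: σ_y = 577.1 MPa, ρ = 3240 kg/m³
  candidate P: σ_y = 385.4 MPa, ρ = 7730 kg/m³
  candidate G: σ_y = 66.60 MPa, ρ = 1210 kg/m³
  candidate Z: σ_y = 348.0 MPa, ρ = 3870 kg/m³
  candidate F: σ_y = 257.9 MPa, ρ = 8850 kg/m³
  candidate J: M = 21.4×10⁻³
  candidate H: M = 18.0×10⁻³
  candidate G: M = 13.6×10⁻³
  candidate Z: M = 12.8×10⁻³
  candidate P: M = 6.85×10⁻³
  candidate F: M = 4.58×10⁻³
Candidate J has the largest M.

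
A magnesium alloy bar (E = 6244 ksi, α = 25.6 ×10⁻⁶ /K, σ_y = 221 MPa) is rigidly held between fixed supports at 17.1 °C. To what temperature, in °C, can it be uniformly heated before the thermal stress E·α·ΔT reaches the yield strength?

218 °C

E = 6244 ksi = 43.05 GPa.
E·α·ΔT = 221.0 MPa ⇒ ΔT = 221.0 / (43.05×10³ × 25.6×10⁻⁶) = 200.5 K.
T = 17.1 + 200.5 = 217.6 °C.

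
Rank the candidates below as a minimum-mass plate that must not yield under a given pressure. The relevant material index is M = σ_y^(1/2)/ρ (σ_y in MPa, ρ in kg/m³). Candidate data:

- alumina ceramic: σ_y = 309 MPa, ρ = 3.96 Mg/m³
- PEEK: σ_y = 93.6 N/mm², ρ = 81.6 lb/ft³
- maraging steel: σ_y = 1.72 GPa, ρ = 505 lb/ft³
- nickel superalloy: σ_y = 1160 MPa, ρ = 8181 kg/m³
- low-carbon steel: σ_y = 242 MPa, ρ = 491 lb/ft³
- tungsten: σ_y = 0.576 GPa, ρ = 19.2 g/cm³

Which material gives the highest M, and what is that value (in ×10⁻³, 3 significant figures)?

Convert each candidate to consistent units, then evaluate M:
  alumina ceramic: σ_y = 309.0 MPa, ρ = 3960 kg/m³
  PEEK: σ_y = 93.60 MPa, ρ = 1307 kg/m³
  maraging steel: σ_y = 1720 MPa, ρ = 8089 kg/m³
  nickel superalloy: σ_y = 1160 MPa, ρ = 8181 kg/m³
  low-carbon steel: σ_y = 242.0 MPa, ρ = 7865 kg/m³
  tungsten: σ_y = 576.0 MPa, ρ = 19200 kg/m³
  PEEK: M = 7.40×10⁻³
  maraging steel: M = 5.13×10⁻³
  alumina ceramic: M = 4.44×10⁻³
  nickel superalloy: M = 4.16×10⁻³
  low-carbon steel: M = 1.98×10⁻³
  tungsten: M = 1.25×10⁻³
PEEK ranks first.

PEEK, M = 7.40×10⁻³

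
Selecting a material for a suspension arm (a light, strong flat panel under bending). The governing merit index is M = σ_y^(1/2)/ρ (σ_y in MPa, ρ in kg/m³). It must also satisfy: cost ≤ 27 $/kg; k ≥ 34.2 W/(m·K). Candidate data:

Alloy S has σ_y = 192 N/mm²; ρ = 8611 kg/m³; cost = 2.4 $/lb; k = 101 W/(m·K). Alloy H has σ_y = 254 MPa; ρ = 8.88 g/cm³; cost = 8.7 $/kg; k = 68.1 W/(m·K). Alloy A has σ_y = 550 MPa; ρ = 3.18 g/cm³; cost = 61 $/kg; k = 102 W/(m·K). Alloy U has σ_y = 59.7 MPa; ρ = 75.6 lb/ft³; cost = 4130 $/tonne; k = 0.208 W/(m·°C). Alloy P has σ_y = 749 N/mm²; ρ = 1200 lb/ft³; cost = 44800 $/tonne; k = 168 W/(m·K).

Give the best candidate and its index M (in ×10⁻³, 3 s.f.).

alloy H, M = 1.79×10⁻³

Screen on constraints: cost ≤ 27 $/kg; k ≥ 34.2 W/(m·K). Survivors: alloy S, alloy H.
Putting every candidate on a common basis:
  alloy S: σ_y = 192.0 MPa, ρ = 8611 kg/m³
  alloy H: σ_y = 254.0 MPa, ρ = 8880 kg/m³
  alloy H: M = 1.79×10⁻³
  alloy S: M = 1.61×10⁻³
The maximum is for alloy H.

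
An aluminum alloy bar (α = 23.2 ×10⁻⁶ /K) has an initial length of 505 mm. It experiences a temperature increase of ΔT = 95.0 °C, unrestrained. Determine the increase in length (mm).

ΔL = α·L₀·ΔT = 23.2×10⁻⁶ × 505 mm × 95.00 K = 1.11 mm.

1.11 mm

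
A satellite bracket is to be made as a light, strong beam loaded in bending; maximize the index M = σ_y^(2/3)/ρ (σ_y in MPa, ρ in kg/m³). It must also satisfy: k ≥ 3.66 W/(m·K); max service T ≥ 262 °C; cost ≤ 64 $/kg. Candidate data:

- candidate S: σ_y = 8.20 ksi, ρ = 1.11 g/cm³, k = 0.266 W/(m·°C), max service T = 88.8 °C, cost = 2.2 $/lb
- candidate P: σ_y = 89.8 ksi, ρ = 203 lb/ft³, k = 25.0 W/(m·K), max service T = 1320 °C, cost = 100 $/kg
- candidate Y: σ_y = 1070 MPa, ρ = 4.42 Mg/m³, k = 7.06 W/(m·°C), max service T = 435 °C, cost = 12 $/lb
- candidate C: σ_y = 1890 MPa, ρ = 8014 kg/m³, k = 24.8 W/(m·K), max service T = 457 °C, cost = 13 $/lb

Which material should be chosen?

Screen on constraints: k ≥ 3.66 W/(m·K); max service T ≥ 262 °C; cost ≤ 64 $/kg. Survivors: candidate Y, candidate C.
In SI units:
  candidate Y: σ_y = 1070 MPa, ρ = 4420 kg/m³
  candidate C: σ_y = 1890 MPa, ρ = 8014 kg/m³
  candidate Y: M = 23.7×10⁻³
  candidate C: M = 19.1×10⁻³
Highest index: candidate Y.

candidate Y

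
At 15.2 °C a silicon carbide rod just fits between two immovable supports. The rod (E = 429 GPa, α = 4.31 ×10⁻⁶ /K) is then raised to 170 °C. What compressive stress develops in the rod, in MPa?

286 MPa

ΔT = 154.8 K. Constrained thermal stress σ = E·α·ΔT = 429.0×10³ MPa × 4.31×10⁻⁶ × 154.8 = 286 MPa (compressive).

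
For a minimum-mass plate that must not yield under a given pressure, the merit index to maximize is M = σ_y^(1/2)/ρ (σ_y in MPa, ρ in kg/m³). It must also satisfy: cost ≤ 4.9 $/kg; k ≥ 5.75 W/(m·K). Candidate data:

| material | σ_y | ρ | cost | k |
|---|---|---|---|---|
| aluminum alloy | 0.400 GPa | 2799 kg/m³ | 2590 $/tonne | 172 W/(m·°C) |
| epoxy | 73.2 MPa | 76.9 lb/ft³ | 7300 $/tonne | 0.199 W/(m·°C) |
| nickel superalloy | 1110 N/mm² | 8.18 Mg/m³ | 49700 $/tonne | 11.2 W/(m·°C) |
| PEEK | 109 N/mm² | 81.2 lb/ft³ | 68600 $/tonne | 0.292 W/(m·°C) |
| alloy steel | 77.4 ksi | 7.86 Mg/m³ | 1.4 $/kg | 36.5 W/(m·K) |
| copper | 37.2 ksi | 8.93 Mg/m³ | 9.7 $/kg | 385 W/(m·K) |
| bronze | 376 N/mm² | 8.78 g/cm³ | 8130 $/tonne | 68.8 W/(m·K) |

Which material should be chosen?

aluminum alloy

Screen on constraints: cost ≤ 4.9 $/kg; k ≥ 5.75 W/(m·K). Survivors: aluminum alloy, alloy steel.
After converting to SI:
  aluminum alloy: σ_y = 400.0 MPa, ρ = 2799 kg/m³
  alloy steel: σ_y = 533.7 MPa, ρ = 7860 kg/m³
  aluminum alloy: M = 7.15×10⁻³
  alloy steel: M = 2.94×10⁻³
The maximum is for aluminum alloy.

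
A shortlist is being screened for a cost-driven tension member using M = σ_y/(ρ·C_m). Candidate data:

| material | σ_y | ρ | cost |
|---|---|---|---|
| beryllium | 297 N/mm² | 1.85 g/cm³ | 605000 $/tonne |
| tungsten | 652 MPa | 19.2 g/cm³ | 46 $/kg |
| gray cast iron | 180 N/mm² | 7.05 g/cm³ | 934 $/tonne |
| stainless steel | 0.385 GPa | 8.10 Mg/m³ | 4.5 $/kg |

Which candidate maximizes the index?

Putting every candidate on a common basis:
  beryllium: σ_y = 297.0 MPa, ρ = 1850 kg/m³, cost = 605.0 $/kg
  tungsten: σ_y = 652.0 MPa, ρ = 19200 kg/m³, cost = 46.00 $/kg
  gray cast iron: σ_y = 180.0 MPa, ρ = 7050 kg/m³, cost = 0.9340 $/kg
  stainless steel: σ_y = 385.0 MPa, ρ = 8100 kg/m³, cost = 4.500 $/kg
  gray cast iron: M = 27.3 kN·m per $
  stainless steel: M = 10.6 kN·m per $
  tungsten: M = 0.738 kN·m per $
  beryllium: M = 0.265 kN·m per $
Gray cast iron ranks first.

gray cast iron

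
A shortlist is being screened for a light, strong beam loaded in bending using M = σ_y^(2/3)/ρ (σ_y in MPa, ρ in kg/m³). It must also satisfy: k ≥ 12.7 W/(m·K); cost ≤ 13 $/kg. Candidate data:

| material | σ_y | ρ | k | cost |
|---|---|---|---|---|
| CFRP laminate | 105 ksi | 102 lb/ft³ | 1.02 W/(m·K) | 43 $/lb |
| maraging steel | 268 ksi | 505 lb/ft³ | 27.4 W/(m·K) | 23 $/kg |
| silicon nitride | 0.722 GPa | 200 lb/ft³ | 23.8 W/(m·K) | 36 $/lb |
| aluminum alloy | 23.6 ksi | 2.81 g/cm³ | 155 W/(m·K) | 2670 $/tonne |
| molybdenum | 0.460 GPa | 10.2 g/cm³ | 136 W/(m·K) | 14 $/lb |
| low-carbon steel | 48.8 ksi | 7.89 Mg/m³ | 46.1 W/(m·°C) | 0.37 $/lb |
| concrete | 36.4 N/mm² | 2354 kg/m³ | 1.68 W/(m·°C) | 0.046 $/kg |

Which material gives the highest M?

aluminum alloy

Screen on constraints: k ≥ 12.7 W/(m·K); cost ≤ 13 $/kg. Survivors: aluminum alloy, low-carbon steel.
Putting every candidate on a common basis:
  aluminum alloy: σ_y = 162.7 MPa, ρ = 2810 kg/m³
  low-carbon steel: σ_y = 336.5 MPa, ρ = 7890 kg/m³
  aluminum alloy: M = 10.6×10⁻³
  low-carbon steel: M = 6.13×10⁻³
Aluminum alloy has the largest M.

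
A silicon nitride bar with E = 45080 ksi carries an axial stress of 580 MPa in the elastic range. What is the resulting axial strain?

1.87×10⁻³

E = 45080 ksi = 310.8 GPa = 310800 MPa.
ε = σ/E = 580 / 310800 = 1.87×10⁻³.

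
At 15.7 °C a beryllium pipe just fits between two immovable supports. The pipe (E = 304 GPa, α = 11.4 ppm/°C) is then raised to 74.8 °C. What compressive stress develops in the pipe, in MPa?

205 MPa

ΔT = 59.10 K. Constrained thermal stress σ = E·α·ΔT = 304.0×10³ MPa × 11.4×10⁻⁶ × 59.10 = 205 MPa (compressive).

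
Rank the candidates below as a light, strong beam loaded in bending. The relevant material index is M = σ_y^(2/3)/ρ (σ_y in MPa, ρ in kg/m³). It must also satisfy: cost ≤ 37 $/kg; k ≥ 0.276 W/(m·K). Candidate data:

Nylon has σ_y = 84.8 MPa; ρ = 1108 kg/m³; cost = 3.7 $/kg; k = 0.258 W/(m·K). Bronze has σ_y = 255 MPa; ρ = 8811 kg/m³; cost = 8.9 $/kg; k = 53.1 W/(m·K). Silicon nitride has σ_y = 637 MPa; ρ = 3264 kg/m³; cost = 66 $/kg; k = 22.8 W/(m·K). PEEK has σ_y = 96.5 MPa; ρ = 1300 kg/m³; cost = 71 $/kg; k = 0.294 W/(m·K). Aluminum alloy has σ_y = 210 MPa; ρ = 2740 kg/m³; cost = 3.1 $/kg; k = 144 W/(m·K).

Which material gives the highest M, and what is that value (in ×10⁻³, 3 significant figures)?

aluminum alloy, M = 12.9×10⁻³

Screen on constraints: cost ≤ 37 $/kg; k ≥ 0.276 W/(m·K). Survivors: bronze, aluminum alloy.
Computing M directly (units already consistent):
  aluminum alloy: M = 12.9×10⁻³
  bronze: M = 4.56×10⁻³
Aluminum alloy ranks first.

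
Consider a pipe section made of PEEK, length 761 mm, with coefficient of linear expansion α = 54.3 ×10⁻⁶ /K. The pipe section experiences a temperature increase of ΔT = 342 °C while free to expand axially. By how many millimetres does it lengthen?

14.1 mm

ΔL = α·L₀·ΔT = 54.3×10⁻⁶ × 761 mm × 342.0 K = 14.1 mm.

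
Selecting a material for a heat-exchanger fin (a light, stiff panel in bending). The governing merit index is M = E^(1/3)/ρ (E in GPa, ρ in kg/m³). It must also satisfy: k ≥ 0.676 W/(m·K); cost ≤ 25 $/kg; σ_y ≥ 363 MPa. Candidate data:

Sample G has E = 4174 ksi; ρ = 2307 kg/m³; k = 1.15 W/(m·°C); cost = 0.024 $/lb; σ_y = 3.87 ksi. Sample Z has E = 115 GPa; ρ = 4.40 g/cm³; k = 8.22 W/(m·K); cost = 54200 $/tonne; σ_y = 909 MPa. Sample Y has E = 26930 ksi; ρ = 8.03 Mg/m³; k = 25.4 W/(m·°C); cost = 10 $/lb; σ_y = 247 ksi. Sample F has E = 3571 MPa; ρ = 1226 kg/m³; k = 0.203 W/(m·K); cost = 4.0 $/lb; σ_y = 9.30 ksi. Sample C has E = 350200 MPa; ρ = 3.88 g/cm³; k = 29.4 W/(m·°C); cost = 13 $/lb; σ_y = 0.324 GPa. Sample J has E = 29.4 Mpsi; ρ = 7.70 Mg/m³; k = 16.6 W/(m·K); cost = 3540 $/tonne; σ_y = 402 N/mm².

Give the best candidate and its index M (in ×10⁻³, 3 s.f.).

sample J, M = 0.763×10⁻³

Screen on constraints: k ≥ 0.676 W/(m·K); cost ≤ 25 $/kg; σ_y ≥ 363 MPa. Survivors: sample Y, sample J.
Convert each candidate to consistent units, then evaluate M:
  sample Y: E = 185.7 GPa, ρ = 8030 kg/m³
  sample J: E = 202.7 GPa, ρ = 7700 kg/m³
  sample J: M = 0.763×10⁻³
  sample Y: M = 0.710×10⁻³
Sample J ranks first.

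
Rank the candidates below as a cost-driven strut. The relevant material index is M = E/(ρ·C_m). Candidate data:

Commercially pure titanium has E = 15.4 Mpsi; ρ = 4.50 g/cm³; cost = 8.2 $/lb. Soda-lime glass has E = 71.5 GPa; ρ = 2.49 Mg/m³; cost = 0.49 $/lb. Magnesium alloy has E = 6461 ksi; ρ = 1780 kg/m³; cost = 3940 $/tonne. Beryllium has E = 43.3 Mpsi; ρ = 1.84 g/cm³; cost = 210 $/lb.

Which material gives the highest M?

soda-lime glass

Putting every candidate on a common basis:
  commercially pure titanium: E = 106.2 GPa, ρ = 4500 kg/m³, cost = 18.08 $/kg
  soda-lime glass: E = 71.50 GPa, ρ = 2490 kg/m³, cost = 1.080 $/kg
  magnesium alloy: E = 44.55 GPa, ρ = 1780 kg/m³, cost = 3.940 $/kg
  beryllium: E = 298.5 GPa, ρ = 1840 kg/m³, cost = 463.0 $/kg
  soda-lime glass: M = 26.6 MN·m per $
  magnesium alloy: M = 6.35 MN·m per $
  commercially pure titanium: M = 1.31 MN·m per $
  beryllium: M = 0.350 MN·m per $
Soda-lime glass ranks first.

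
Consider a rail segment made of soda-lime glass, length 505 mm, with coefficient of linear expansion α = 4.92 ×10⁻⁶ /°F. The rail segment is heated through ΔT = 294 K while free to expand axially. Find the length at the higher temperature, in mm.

Convert α: 4.92×10⁻⁶/°F × (9/5) = 8.86×10⁻⁶/K.
ΔL = α·L₀·ΔT = 8.86×10⁻⁶ × 505 mm × 294.0 K = 1.31 mm.
L = L₀ + ΔL = 505 + 1.31 = 506.31 mm.

506.31 mm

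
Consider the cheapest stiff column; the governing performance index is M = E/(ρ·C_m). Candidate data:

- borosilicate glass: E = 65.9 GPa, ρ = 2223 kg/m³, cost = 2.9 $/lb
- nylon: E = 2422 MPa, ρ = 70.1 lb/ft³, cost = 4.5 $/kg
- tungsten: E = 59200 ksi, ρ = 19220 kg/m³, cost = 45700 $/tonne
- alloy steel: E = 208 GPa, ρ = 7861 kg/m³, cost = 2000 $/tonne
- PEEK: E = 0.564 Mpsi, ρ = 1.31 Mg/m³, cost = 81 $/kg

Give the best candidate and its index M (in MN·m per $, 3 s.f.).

Putting every candidate on a common basis:
  borosilicate glass: E = 65.90 GPa, ρ = 2223 kg/m³, cost = 6.393 $/kg
  nylon: E = 2.422 GPa, ρ = 1123 kg/m³, cost = 4.500 $/kg
  tungsten: E = 408.2 GPa, ρ = 19220 kg/m³, cost = 45.70 $/kg
  alloy steel: E = 208.0 GPa, ρ = 7861 kg/m³, cost = 2.000 $/kg
  PEEK: E = 3.889 GPa, ρ = 1310 kg/m³, cost = 81.00 $/kg
  alloy steel: M = 13.2 MN·m per $
  borosilicate glass: M = 4.64 MN·m per $
  nylon: M = 0.479 MN·m per $
  tungsten: M = 0.465 MN·m per $
  PEEK: M = 0.0366 MN·m per $
Alloy steel has the largest M.

alloy steel, M = 13.2 MN·m per $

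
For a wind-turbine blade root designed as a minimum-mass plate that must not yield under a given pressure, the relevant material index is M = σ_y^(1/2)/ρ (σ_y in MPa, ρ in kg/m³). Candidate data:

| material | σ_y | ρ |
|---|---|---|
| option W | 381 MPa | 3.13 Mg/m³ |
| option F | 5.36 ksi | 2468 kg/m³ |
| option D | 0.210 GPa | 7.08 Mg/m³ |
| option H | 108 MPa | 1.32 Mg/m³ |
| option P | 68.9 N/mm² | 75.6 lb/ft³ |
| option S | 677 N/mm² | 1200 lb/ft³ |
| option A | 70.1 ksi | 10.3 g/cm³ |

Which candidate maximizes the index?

Convert each candidate to consistent units, then evaluate M:
  option W: σ_y = 381.0 MPa, ρ = 3130 kg/m³
  option F: σ_y = 36.96 MPa, ρ = 2468 kg/m³
  option D: σ_y = 210.0 MPa, ρ = 7080 kg/m³
  option H: σ_y = 108.0 MPa, ρ = 1320 kg/m³
  option P: σ_y = 68.90 MPa, ρ = 1211 kg/m³
  option S: σ_y = 677.0 MPa, ρ = 19220 kg/m³
  option A: σ_y = 483.3 MPa, ρ = 10300 kg/m³
  option H: M = 7.87×10⁻³
  option P: M = 6.85×10⁻³
  option W: M = 6.24×10⁻³
  option F: M = 2.46×10⁻³
  option A: M = 2.13×10⁻³
  option D: M = 2.05×10⁻³
  option S: M = 1.35×10⁻³
The maximum is for option H.

option H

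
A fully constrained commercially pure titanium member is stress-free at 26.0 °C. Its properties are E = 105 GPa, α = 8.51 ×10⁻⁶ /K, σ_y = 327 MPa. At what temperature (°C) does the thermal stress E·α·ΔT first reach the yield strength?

392 °C

E·α·ΔT = 327.0 MPa ⇒ ΔT = 327.0 / (105.0×10³ × 8.51×10⁻⁶) = 366.0 K.
T = 26.0 + 366.0 = 392.0 °C.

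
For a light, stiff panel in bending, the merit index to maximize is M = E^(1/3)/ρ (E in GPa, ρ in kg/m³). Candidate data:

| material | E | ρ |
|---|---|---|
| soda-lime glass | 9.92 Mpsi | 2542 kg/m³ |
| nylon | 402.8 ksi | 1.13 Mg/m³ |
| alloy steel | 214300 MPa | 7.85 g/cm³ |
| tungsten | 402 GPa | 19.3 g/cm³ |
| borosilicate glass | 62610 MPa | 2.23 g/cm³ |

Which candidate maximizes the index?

borosilicate glass

Convert each candidate to consistent units, then evaluate M:
  soda-lime glass: E = 68.40 GPa, ρ = 2542 kg/m³
  nylon: E = 2.777 GPa, ρ = 1130 kg/m³
  alloy steel: E = 214.3 GPa, ρ = 7850 kg/m³
  tungsten: E = 402.0 GPa, ρ = 19300 kg/m³
  borosilicate glass: E = 62.61 GPa, ρ = 2230 kg/m³
  borosilicate glass: M = 1.78×10⁻³
  soda-lime glass: M = 1.61×10⁻³
  nylon: M = 1.24×10⁻³
  alloy steel: M = 0.762×10⁻³
  tungsten: M = 0.382×10⁻³
Borosilicate glass has the largest M.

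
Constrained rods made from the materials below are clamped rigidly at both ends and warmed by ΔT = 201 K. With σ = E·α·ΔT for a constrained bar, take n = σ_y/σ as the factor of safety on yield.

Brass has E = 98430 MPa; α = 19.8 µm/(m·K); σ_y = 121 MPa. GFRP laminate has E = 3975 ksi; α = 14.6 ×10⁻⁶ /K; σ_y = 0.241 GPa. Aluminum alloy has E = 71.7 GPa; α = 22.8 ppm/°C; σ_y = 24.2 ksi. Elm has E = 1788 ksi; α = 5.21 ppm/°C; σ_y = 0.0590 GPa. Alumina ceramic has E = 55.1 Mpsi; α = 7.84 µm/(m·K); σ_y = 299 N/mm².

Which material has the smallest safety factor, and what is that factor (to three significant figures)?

brass, n = 0.309

With everything in SI (GPa, ×10⁻⁶/K, MPa):
  brass: E = 98.43, α = 19.8, σ_y = 121.0 → σ = 392 MPa, n = 0.309
  GFRP laminate: E = 27.41, α = 14.6, σ_y = 241.0 → σ = 80.4 MPa, n = 3.00
  aluminum alloy: E = 71.70, α = 22.8, σ_y = 166.9 → σ = 329 MPa, n = 0.508
  elm: E = 12.33, α = 5.21, σ_y = 59.00 → σ = 12.9 MPa, n = 4.57
  alumina ceramic: E = 379.9, α = 7.84, σ_y = 299.0 → σ = 599 MPa, n = 0.499
Smallest n: brass with n = 0.309.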